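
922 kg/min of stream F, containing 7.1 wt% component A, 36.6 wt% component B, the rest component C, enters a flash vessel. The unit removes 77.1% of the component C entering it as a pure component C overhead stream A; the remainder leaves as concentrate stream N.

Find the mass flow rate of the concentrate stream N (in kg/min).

521.8 kg/min

component C entering = 922×0.563 = 519.09 kg/min; overhead removed = 0.771×519.09 = 400.22 kg/min.
Concentrate = 922 − 400.22 = 521.78 kg/min.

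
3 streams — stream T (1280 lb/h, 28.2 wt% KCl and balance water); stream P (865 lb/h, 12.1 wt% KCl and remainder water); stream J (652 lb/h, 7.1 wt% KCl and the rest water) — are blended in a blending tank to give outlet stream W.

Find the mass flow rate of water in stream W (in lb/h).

water out = water in = 1280×0.718 + 865×0.879 + 652×0.929 = 2285.1 lb/h.

2285 lb/h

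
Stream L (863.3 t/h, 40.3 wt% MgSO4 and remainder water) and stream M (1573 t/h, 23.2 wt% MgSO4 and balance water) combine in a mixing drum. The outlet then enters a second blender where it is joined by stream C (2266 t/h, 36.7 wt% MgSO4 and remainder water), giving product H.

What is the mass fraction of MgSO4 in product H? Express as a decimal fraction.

Overall, product flow = 4702.3 t/h.
MgSO4 in = 863.3×0.403 + 1573×0.232 + 2266×0.367 = 1544.5 t/h.
MgSO4 fraction in H = 0.328.

0.328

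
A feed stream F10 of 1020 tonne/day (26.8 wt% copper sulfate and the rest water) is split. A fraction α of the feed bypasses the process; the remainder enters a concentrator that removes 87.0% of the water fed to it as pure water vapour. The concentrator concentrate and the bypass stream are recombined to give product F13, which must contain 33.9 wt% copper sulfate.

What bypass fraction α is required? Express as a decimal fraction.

0.671

All 1020×0.268 = 273.36 tonne/day of copper sulfate reaches F13, so F13 = 273.36/0.339 = 806.37 tonne/day and vapour = 213.63 tonne/day.
The evaporator receives (1−α)·1020 of feed at 0.732 water and removes 0.870 of that water:
0.870×0.732×(1−α)×1020 = 213.63
(1−α) = 213.63/649.58 = 0.3289;  α = 0.6711.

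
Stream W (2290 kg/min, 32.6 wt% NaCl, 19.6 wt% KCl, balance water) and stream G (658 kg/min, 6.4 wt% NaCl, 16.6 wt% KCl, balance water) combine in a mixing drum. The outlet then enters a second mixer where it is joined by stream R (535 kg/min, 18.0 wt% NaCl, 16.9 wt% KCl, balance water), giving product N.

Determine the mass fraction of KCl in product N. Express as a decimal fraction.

Overall, product flow = 3483 kg/min.
KCl in = 2290×0.196 + 658×0.166 + 535×0.169 = 648.48 kg/min.
KCl fraction in N = 0.1862.

0.1862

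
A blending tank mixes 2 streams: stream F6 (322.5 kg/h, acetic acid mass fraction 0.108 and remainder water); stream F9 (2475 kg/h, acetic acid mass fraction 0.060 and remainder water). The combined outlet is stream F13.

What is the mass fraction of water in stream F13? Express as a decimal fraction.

0.934

Total flow out = 322.5 + 2475 = 2797.5 kg/h.
water in = 322.5×0.892 + 2475×0.940 = 2614.2 kg/h.
water mass fraction in F13 = 2614.2/2797.5 = 0.934.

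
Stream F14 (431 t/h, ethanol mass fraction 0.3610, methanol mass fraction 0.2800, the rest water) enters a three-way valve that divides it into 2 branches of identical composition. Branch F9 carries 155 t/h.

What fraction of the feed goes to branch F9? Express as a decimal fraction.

Fraction to F9 = 155/431 = 0.3596.

0.360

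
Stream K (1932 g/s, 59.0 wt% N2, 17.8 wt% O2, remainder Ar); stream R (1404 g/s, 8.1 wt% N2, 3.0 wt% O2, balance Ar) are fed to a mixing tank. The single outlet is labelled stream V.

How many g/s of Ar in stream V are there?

Ar out = Ar in = 1932×0.232 + 1404×0.889 = 1696.4 g/s.

1696 g/s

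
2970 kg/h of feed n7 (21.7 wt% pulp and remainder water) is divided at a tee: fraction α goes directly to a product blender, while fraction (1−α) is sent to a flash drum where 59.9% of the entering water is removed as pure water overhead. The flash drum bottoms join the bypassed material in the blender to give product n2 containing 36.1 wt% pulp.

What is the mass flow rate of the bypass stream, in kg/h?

444.1 kg/h

All 2970×0.217 = 644.49 kg/h of pulp reaches n2, so n2 = 644.49/0.361 = 1785.3 kg/h and vapour = 1184.7 kg/h.
The evaporator receives (1−α)·2970 of feed at 0.783 water and removes 0.599 of that water:
0.599×0.783×(1−α)×2970 = 1184.7
(1−α) = 1184.7/1393 = 0.8505;  α = 0.1495.
Bypass flow = 0.1495×2970 = 444.06 kg/h.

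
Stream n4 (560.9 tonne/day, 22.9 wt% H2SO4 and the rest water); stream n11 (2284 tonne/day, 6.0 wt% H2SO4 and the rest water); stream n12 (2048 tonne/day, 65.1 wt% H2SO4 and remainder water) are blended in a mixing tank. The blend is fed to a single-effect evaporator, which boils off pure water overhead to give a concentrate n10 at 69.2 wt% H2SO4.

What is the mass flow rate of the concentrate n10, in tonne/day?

2310 tonne/day

H2SO4 entering = 560.9×0.229 + 2284×0.060 + 2048×0.651 = 1598.7 tonne/day.
All H2SO4 reports to n10, so n10 = 1598.7/0.692 = 2310.3 tonne/day.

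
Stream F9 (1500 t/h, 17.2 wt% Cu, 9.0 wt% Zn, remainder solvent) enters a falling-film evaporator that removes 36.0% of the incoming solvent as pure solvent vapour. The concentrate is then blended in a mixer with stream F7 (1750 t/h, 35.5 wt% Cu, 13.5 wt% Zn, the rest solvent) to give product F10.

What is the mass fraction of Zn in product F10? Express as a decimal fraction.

0.130

Vapour removed = 0.360×0.738×1500 = 398.52 t/h; concentrate = 1101.5 t/h.
Zn reaching the mixer = 135 (from concentrate) + 1750×0.135 = 371.25 t/h.
Product flow = 1101.5 + 1750 = 2851.5 t/h; Zn fraction = 0.130.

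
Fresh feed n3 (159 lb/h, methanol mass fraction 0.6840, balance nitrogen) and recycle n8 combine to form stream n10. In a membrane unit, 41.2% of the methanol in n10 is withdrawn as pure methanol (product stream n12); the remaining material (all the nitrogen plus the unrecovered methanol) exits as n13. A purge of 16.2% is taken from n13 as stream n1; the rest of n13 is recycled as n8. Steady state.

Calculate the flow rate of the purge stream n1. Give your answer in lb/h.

70.67 lb/h

nitrogen enters only via n3 and leaves only via the purge: 159×0.316 = 0.162×(nitrogen in n13), and the membrane unit passes all nitrogen, so nitrogen in n10 = nitrogen in n13 = 310.15 lb/h.
methanol in n10: m_A = 159×0.684 + (1−0.162)·(1−0.412)·m_A, so m_A = 108.76/0.5073 = 214.4 lb/h.
n13 = (1−0.412)×214.4 + 310.15 = 436.22 lb/h.
Purge n1 = 0.162×436.22 = 70.667 lb/h.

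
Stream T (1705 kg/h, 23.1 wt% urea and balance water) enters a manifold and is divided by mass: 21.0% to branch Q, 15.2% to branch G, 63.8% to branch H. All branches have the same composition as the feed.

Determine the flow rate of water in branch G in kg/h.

Branch G total = 0.152×1705 = 259.16 kg/h.
water in G = 0.769×259.16 = 199.29 kg/h.

199.3 kg/h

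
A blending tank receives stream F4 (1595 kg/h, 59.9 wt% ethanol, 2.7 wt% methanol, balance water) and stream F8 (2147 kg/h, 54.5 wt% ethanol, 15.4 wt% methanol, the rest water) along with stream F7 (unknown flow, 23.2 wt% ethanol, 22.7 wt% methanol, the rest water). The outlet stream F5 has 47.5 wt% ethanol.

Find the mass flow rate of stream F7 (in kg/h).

1432 kg/h

Let F7 be the unknown flow. Total out = 3742 + F7.
ethanol balance: 2125.5 + 0.232·F7 = 0.475·(3742 + F7)
(0.232 − 0.475)·F7 = 0.475×3742 − 2125.5 = -348.07
F7 = -348.07 / -0.243 = 1432.4 kg/h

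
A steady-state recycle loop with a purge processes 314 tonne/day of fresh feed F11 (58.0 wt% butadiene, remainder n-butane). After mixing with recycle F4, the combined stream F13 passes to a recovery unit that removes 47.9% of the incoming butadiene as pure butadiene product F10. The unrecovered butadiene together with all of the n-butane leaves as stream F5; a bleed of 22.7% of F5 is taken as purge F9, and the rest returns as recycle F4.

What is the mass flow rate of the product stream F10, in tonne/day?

butadiene in F13: m_A = 314×0.580 + (1−0.227)·(1−0.479)·m_A, so m_A = 182.12/0.5973 = 304.92 tonne/day.
Product F10 = 0.479×304.92 = 146.06 tonne/day.

146.1 tonne/day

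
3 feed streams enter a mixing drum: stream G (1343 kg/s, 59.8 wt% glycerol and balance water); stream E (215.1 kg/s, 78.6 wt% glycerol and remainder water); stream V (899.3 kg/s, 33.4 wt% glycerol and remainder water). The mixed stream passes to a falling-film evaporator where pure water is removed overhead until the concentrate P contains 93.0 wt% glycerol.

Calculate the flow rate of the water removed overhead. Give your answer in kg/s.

1089 kg/s

glycerol entering = 1343×0.598 + 215.1×0.786 + 899.3×0.334 = 1272.5 kg/s.
All glycerol reports to P, so P = 1272.5/0.930 = 1368.3 kg/s.
Total feed = 2457.4 kg/s; overhead = 2457.4 − 1368.3 = 1089.1 kg/s.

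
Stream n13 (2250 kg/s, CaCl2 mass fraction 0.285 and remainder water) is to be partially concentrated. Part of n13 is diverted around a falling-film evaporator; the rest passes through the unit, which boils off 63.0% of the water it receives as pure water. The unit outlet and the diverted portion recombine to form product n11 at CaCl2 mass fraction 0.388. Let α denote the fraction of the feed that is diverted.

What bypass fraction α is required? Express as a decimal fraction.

0.411

All 2250×0.285 = 641.25 kg/s of CaCl2 reaches n11, so n11 = 641.25/0.388 = 1652.7 kg/s and vapour = 597.29 kg/s.
The evaporator receives (1−α)·2250 of feed at 0.715 water and removes 0.630 of that water:
0.630×0.715×(1−α)×2250 = 597.29
(1−α) = 597.29/1013.5 = 0.5893;  α = 0.4107.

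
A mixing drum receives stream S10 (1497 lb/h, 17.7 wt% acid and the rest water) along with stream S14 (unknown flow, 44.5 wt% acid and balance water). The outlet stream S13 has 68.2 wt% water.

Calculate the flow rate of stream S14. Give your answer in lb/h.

Let S14 be the unknown flow. Total out = 1497 + S14.
water balance: 1232 + 0.555·S14 = 0.682·(1497 + S14)
(0.555 − 0.682)·S14 = 0.682×1497 − 1232 = -211.08
S14 = -211.08 / -0.127 = 1662 lb/h

1662 lb/h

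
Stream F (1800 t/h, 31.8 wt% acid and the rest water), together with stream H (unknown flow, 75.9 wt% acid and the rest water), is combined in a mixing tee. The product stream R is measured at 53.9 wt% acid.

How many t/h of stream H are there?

1808 t/h

Let H be the unknown flow. Total out = 1800 + H.
acid balance: 572.4 + 0.759·H = 0.539·(1800 + H)
(0.759 − 0.539)·H = 0.539×1800 − 572.4 = 397.8
H = 397.8 / 0.220 = 1808.2 t/h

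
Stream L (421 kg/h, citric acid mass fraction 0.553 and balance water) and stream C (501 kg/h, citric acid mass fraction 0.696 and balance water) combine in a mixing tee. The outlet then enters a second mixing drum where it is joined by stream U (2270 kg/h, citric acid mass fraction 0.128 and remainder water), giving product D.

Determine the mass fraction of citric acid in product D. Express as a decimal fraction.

Overall, product flow = 3192 kg/h.
citric acid in = 421×0.553 + 501×0.696 + 2270×0.128 = 872.07 kg/h.
citric acid fraction in D = 0.273.

0.273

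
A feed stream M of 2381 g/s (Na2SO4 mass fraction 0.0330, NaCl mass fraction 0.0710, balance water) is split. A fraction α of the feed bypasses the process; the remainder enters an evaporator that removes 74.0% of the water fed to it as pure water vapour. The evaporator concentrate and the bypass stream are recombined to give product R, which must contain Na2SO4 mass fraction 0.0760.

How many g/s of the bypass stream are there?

All 2381×0.033 = 78.573 g/s of Na2SO4 reaches R, so R = 78.573/0.076 = 1033.9 g/s and vapour = 1347.1 g/s.
The evaporator receives (1−α)·2381 of feed at 0.896 water and removes 0.740 of that water:
0.740×0.896×(1−α)×2381 = 1347.1
(1−α) = 1347.1/1578.7 = 0.8533;  α = 0.1467.
Bypass flow = 0.1467×2381 = 349.23 g/s.

349.2 g/s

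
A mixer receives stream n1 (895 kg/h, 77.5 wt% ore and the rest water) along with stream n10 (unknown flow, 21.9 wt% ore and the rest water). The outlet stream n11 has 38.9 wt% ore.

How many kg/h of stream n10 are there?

Let n10 be the unknown flow. Total out = 895 + n10.
ore balance: 693.62 + 0.219·n10 = 0.389·(895 + n10)
(0.219 − 0.389)·n10 = 0.389×895 − 693.62 = -345.47
n10 = -345.47 / -0.170 = 2032.2 kg/h

2032 kg/h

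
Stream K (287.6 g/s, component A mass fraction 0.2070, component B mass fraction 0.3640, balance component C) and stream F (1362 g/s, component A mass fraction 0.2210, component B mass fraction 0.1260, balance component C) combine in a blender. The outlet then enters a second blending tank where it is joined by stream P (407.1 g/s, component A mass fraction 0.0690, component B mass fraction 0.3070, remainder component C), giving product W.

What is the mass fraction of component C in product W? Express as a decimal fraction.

Overall, product flow = 2056.7 g/s.
component C in = 287.6×0.429 + 1362×0.653 + 407.1×0.624 = 1266.8 g/s.
component C fraction in W = 0.6159.

0.6159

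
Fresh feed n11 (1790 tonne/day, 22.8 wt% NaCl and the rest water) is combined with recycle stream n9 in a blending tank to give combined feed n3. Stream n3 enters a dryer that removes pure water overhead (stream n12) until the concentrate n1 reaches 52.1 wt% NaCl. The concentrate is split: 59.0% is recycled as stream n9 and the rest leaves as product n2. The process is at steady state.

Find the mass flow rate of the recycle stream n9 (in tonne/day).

Overall NaCl balance (none leaves overhead): NaCl in fresh feed = NaCl in product, i.e. 1790×0.228 = (1−0.590)·n1·0.521.
n1 = 408.12/(0.521×0.410) = 1910.6 tonne/day.
Recycle n9 = 0.590×1910.6 = 1127.2 tonne/day.

1127 tonne/day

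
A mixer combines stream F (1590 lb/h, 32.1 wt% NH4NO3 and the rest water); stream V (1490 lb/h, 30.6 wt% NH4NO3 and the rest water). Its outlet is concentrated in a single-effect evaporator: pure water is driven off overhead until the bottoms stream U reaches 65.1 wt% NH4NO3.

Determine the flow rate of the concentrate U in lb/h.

NH4NO3 entering = 1590×0.321 + 1490×0.306 = 966.33 lb/h.
All NH4NO3 reports to U, so U = 966.33/0.651 = 1484.4 lb/h.

1484 lb/h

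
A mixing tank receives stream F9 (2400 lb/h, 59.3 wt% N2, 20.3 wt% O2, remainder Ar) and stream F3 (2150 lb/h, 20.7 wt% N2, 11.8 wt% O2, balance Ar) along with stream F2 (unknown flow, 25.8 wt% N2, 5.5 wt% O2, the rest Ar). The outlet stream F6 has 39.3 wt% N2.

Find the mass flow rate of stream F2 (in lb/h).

Let F2 be the unknown flow. Total out = 4550 + F2.
N2 balance: 1868.2 + 0.258·F2 = 0.393·(4550 + F2)
(0.258 − 0.393)·F2 = 0.393×4550 − 1868.2 = -80.1
F2 = -80.1 / -0.135 = 593.33 lb/h

593.3 lb/h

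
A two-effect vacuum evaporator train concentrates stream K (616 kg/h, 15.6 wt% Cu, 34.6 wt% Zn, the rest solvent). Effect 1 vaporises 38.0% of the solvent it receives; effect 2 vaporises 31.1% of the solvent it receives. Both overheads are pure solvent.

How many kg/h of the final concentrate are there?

440.3 kg/h

solvent in feed = 616×0.498 = 306.77 kg/h.
After stage 1: solvent left = (1−0.380)×306.77 = 190.2; stream total = 499.43 kg/h.
After stage 2: solvent left = (1−0.311)×190.2 = 131.05; final concentrate = 440.28 kg/h.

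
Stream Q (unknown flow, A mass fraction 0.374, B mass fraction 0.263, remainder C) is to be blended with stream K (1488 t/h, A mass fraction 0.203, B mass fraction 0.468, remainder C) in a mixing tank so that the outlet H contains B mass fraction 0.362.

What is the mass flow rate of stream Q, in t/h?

1593 t/h

Let Q be the unknown flow. Total out = 1488 + Q.
B balance: 696.38 + 0.263·Q = 0.362·(1488 + Q)
(0.263 − 0.362)·Q = 0.362×1488 − 696.38 = -157.73
Q = -157.73 / -0.099 = 1593.2 t/h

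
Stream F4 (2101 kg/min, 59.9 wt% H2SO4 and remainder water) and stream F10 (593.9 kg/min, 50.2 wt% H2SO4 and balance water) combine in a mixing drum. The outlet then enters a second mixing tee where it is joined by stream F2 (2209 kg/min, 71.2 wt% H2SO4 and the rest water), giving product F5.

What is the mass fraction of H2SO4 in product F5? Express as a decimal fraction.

Overall, product flow = 4903.9 kg/min.
H2SO4 in = 2101×0.599 + 593.9×0.502 + 2209×0.712 = 3129.4 kg/min.
H2SO4 fraction in F5 = 0.638.

0.638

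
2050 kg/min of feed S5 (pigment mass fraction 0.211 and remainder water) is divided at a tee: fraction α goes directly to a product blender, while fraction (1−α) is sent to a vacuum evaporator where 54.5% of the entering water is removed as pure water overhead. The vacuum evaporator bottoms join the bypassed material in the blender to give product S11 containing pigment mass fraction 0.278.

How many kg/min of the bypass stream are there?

901 kg/min

All 2050×0.211 = 432.55 kg/min of pigment reaches S11, so S11 = 432.55/0.278 = 1555.9 kg/min and vapour = 494.06 kg/min.
The evaporator receives (1−α)·2050 of feed at 0.789 water and removes 0.545 of that water:
0.545×0.789×(1−α)×2050 = 494.06
(1−α) = 494.06/881.51 = 0.5605;  α = 0.4395.
Bypass flow = 0.4395×2050 = 901.03 kg/min.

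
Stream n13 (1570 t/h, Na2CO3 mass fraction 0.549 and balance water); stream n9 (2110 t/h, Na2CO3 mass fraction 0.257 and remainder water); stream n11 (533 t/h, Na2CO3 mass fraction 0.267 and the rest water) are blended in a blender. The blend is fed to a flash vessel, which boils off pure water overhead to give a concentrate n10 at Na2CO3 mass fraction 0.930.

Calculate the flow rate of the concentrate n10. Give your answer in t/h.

1663 t/h

Na2CO3 entering = 1570×0.549 + 2110×0.257 + 533×0.267 = 1546.5 t/h.
All Na2CO3 reports to n10, so n10 = 1546.5/0.930 = 1662.9 t/h.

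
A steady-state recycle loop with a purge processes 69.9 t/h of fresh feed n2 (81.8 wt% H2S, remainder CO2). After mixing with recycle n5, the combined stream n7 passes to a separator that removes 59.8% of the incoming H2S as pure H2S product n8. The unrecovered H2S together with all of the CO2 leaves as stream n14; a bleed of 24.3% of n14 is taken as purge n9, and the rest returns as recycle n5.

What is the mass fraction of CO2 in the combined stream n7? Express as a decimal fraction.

0.389

CO2 enters only via n2 and leaves only via the purge: 69.9×0.182 = 0.243×(CO2 in n14), and the separator passes all CO2, so CO2 in n7 = CO2 in n14 = 52.353 t/h.
H2S in n7: m_A = 69.9×0.818 + (1−0.243)·(1−0.598)·m_A, so m_A = 57.178/0.6957 = 82.19 t/h.
n7 = 82.19 + 52.353 = 134.54 t/h.
CO2 fraction in n7 = 52.353/134.54 = 0.389.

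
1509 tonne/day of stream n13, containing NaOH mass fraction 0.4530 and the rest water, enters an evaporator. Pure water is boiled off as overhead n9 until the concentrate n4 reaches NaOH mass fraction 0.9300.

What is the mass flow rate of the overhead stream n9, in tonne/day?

774 tonne/day

NaOH is conserved: 1509×0.453 = 683.58 tonne/day all reports to the concentrate.
Concentrate = 683.58/(target fraction) = 735.03 tonne/day.
Overhead = 1509 − 735.03 = 773.97 tonne/day.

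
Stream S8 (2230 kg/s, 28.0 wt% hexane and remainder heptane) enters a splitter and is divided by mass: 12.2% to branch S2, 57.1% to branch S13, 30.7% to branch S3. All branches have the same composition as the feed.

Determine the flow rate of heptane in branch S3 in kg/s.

492.9 kg/s

Branch S3 total = 0.307×2230 = 684.61 kg/s.
heptane in S3 = 0.720×684.61 = 492.92 kg/s.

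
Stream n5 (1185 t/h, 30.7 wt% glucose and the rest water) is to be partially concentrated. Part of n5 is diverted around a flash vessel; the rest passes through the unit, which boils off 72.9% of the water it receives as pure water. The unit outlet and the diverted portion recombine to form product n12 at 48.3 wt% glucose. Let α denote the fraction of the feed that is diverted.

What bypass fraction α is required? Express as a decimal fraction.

All 1185×0.307 = 363.8 t/h of glucose reaches n12, so n12 = 363.8/0.483 = 753.2 t/h and vapour = 431.8 t/h.
The evaporator receives (1−α)·1185 of feed at 0.693 water and removes 0.729 of that water:
0.729×0.693×(1−α)×1185 = 431.8
(1−α) = 431.8/598.66 = 0.7213;  α = 0.2787.

0.279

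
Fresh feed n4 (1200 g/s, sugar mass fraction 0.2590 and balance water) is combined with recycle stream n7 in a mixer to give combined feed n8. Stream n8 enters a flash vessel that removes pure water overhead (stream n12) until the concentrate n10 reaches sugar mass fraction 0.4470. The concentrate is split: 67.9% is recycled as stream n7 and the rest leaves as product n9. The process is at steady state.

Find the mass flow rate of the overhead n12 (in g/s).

Overall sugar balance (none leaves overhead): sugar in fresh feed = sugar in product, i.e. 1200×0.259 = (1−0.679)·n10·0.447.
n10 = 310.8/(0.447×0.321) = 2166 g/s.
Recycle n7 = 0.679×2166 = 1470.7 g/s.
Combined feed n8 = 1200 + 1470.7 = 2670.7 g/s.
Overhead n12 = n8 − n10 = 2670.7 − 2166 = 504.7 g/s.

504.7 g/s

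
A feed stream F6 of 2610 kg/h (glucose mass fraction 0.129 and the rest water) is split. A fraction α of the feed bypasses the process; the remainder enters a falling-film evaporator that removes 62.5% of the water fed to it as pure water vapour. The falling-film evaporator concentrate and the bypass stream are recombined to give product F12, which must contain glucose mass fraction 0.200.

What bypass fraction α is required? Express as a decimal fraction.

0.348

All 2610×0.129 = 336.69 kg/h of glucose reaches F12, so F12 = 336.69/0.200 = 1683.4 kg/h and vapour = 926.55 kg/h.
The evaporator receives (1−α)·2610 of feed at 0.871 water and removes 0.625 of that water:
0.625×0.871×(1−α)×2610 = 926.55
(1−α) = 926.55/1420.8 = 0.6521;  α = 0.3479.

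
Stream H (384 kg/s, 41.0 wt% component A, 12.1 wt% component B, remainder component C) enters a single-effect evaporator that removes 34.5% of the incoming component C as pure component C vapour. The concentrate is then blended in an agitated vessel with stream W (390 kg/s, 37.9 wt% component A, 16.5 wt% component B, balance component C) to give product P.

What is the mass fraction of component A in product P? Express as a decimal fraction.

Vapour removed = 0.345×0.469×384 = 62.133 kg/s; concentrate = 321.87 kg/s.
component A reaching the mixer = 157.44 (from concentrate) + 390×0.379 = 305.25 kg/s.
Product flow = 321.87 + 390 = 711.87 kg/s; component A fraction = 0.4288.

0.4288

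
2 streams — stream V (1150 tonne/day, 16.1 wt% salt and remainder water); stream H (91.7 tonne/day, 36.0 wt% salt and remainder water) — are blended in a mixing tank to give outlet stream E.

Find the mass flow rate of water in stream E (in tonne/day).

1024 tonne/day

water out = water in = 1150×0.839 + 91.7×0.640 = 1023.5 tonne/day.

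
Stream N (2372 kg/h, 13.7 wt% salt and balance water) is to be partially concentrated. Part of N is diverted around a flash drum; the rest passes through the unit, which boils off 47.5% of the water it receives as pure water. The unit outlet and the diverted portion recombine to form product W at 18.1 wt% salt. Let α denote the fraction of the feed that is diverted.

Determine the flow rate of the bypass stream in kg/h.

965.4 kg/h

All 2372×0.137 = 324.96 kg/h of salt reaches W, so W = 324.96/0.181 = 1795.4 kg/h and vapour = 576.62 kg/h.
The evaporator receives (1−α)·2372 of feed at 0.863 water and removes 0.475 of that water:
0.475×0.863×(1−α)×2372 = 576.62
(1−α) = 576.62/972.34 = 0.5930;  α = 0.4070.
Bypass flow = 0.4070×2372 = 965.36 kg/h.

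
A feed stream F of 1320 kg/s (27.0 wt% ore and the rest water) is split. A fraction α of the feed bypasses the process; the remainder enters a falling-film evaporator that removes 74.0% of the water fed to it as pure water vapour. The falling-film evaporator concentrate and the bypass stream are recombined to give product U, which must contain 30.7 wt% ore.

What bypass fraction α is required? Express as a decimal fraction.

0.777

All 1320×0.270 = 356.4 kg/s of ore reaches U, so U = 356.4/0.307 = 1160.9 kg/s and vapour = 159.09 kg/s.
The evaporator receives (1−α)·1320 of feed at 0.730 water and removes 0.740 of that water:
0.740×0.730×(1−α)×1320 = 159.09
(1−α) = 159.09/713.06 = 0.2231;  α = 0.7769.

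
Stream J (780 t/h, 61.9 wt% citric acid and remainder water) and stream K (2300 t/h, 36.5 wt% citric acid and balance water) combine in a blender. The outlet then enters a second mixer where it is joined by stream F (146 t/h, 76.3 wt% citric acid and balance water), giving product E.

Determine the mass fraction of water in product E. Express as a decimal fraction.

0.5556

Overall, product flow = 3226 t/h.
water in = 780×0.381 + 2300×0.635 + 146×0.237 = 1792.3 t/h.
water fraction in E = 0.5556.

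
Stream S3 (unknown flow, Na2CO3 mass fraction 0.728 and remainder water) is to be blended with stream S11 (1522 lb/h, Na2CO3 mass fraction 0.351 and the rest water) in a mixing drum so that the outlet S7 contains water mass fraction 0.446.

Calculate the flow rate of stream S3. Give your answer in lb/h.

1776 lb/h

Let S3 be the unknown flow. Total out = 1522 + S3.
water balance: 987.78 + 0.272·S3 = 0.446·(1522 + S3)
(0.272 − 0.446)·S3 = 0.446×1522 − 987.78 = -308.97
S3 = -308.97 / -0.174 = 1775.7 lb/h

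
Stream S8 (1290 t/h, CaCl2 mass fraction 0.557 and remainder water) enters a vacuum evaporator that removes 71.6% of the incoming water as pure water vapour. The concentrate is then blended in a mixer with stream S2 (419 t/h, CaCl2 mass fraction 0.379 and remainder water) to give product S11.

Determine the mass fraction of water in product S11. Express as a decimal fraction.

Vapour removed = 0.716×0.443×1290 = 409.17 t/h; concentrate = 880.83 t/h.
water reaching the mixer = 162.3 (from concentrate) + 419×0.621 = 422.5 t/h.
Product flow = 880.83 + 419 = 1299.8 t/h; water fraction = 0.325.

0.325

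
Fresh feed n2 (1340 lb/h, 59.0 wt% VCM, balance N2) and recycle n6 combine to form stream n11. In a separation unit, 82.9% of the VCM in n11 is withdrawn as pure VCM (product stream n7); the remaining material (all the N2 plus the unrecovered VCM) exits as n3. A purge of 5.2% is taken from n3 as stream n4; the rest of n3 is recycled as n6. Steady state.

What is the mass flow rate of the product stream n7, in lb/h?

VCM in n11: m_A = 1340×0.590 + (1−0.052)·(1−0.829)·m_A, so m_A = 790.6/0.8379 = 943.56 lb/h.
Product n7 = 0.829×943.56 = 782.21 lb/h.

782.2 lb/h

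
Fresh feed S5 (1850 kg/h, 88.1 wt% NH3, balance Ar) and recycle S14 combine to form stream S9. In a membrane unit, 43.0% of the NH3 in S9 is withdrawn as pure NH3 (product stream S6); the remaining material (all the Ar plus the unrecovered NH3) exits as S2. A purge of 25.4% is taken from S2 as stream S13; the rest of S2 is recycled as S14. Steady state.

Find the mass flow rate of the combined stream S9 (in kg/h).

Ar enters only via S5 and leaves only via the purge: 1850×0.119 = 0.254×(Ar in S2), and the membrane unit passes all Ar, so Ar in S9 = Ar in S2 = 866.73 kg/h.
NH3 in S9: m_A = 1850×0.881 + (1−0.254)·(1−0.430)·m_A, so m_A = 1629.8/0.5748 = 2835.6 kg/h.
S9 = 2835.6 + 866.73 = 3702.3 kg/h.

3702 kg/h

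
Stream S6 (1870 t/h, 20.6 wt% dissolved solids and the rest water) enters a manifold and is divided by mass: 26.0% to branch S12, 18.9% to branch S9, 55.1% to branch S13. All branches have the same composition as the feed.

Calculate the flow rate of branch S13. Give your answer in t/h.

Branch S13 flow = 0.551×1870 = 1030.4 t/h.

1030 t/h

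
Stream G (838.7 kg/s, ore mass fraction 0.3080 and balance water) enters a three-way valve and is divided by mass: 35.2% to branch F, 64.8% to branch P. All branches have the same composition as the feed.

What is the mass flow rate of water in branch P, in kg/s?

Branch P total = 0.648×838.7 = 543.48 kg/s.
water in P = 0.692×543.48 = 376.09 kg/s.

376.1 kg/s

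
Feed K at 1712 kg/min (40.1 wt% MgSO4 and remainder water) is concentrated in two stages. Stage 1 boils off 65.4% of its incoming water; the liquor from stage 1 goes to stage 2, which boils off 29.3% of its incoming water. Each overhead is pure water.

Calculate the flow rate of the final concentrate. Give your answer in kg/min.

937.4 kg/min

water in feed = 1712×0.599 = 1025.5 kg/min.
After stage 1: water left = (1−0.654)×1025.5 = 354.82; stream total = 1041.3 kg/min.
After stage 2: water left = (1−0.293)×354.82 = 250.86; final concentrate = 937.37 kg/min.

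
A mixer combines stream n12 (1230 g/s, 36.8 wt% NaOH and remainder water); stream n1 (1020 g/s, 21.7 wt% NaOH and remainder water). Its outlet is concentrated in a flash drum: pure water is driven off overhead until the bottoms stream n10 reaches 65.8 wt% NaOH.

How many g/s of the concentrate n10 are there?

NaOH entering = 1230×0.368 + 1020×0.217 = 673.98 g/s.
All NaOH reports to n10, so n10 = 673.98/0.658 = 1024.3 g/s.

1024 g/s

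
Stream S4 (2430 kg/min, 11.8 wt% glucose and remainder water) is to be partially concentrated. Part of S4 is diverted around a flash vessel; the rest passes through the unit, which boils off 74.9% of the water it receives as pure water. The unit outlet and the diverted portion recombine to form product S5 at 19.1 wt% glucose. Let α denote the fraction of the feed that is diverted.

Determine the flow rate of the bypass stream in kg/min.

All 2430×0.118 = 286.74 kg/min of glucose reaches S5, so S5 = 286.74/0.191 = 1501.3 kg/min and vapour = 928.74 kg/min.
The evaporator receives (1−α)·2430 of feed at 0.882 water and removes 0.749 of that water:
0.749×0.882×(1−α)×2430 = 928.74
(1−α) = 928.74/1605.3 = 0.5785;  α = 0.4215.
Bypass flow = 0.4215×2430 = 1024.1 kg/min.

1024 kg/min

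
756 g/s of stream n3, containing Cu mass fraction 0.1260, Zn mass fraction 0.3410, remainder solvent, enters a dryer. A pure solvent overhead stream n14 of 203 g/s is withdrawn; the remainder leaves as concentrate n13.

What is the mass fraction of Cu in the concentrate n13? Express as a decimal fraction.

Cu is not removed: 756×0.126 = 95.256 g/s of Cu enters n13.
Concentrate = 756 − 203 = 553 g/s.
Mass fraction = 95.256/553 = 0.1723.

0.1723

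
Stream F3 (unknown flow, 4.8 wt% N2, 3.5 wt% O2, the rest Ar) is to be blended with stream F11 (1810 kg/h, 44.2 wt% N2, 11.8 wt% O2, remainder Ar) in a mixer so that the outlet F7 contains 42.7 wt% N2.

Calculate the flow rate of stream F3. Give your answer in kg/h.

Let F3 be the unknown flow. Total out = 1810 + F3.
N2 balance: 800.02 + 0.048·F3 = 0.427·(1810 + F3)
(0.048 − 0.427)·F3 = 0.427×1810 − 800.02 = -27.15
F3 = -27.15 / -0.379 = 71.636 kg/h

71.64 kg/h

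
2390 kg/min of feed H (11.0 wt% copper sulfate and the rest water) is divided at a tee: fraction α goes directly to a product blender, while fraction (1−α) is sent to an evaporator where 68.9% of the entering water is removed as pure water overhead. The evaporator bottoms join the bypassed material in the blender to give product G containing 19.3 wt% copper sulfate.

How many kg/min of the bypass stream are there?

All 2390×0.110 = 262.9 kg/min of copper sulfate reaches G, so G = 262.9/0.193 = 1362.2 kg/min and vapour = 1027.8 kg/min.
The evaporator receives (1−α)·2390 of feed at 0.890 water and removes 0.689 of that water:
0.689×0.890×(1−α)×2390 = 1027.8
(1−α) = 1027.8/1465.6 = 0.7013;  α = 0.2987.
Bypass flow = 0.2987×2390 = 713.86 kg/min.

713.9 kg/min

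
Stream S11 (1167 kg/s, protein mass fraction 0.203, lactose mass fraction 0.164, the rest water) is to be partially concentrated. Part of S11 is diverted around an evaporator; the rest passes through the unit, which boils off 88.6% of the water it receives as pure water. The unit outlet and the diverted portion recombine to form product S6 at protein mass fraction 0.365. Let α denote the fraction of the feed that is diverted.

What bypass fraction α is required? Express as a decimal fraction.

All 1167×0.203 = 236.9 kg/s of protein reaches S6, so S6 = 236.9/0.365 = 649.04 kg/s and vapour = 517.96 kg/s.
The evaporator receives (1−α)·1167 of feed at 0.633 water and removes 0.886 of that water:
0.886×0.633×(1−α)×1167 = 517.96
(1−α) = 517.96/654.5 = 0.7914;  α = 0.2086.

0.209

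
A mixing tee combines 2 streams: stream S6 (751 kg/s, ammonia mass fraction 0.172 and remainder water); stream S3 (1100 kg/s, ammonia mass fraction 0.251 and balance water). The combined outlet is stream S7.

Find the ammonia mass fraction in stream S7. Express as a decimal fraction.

0.219

Total flow out = 751 + 1100 = 1851 kg/s.
ammonia in = 751×0.172 + 1100×0.251 = 405.27 kg/s.
ammonia mass fraction in S7 = 405.27/1851 = 0.219.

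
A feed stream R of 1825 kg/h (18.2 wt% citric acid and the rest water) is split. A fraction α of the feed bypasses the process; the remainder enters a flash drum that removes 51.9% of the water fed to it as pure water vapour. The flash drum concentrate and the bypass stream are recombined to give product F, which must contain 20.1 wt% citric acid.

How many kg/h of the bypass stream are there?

All 1825×0.182 = 332.15 kg/h of citric acid reaches F, so F = 332.15/0.201 = 1652.5 kg/h and vapour = 172.51 kg/h.
The evaporator receives (1−α)·1825 of feed at 0.818 water and removes 0.519 of that water:
0.519×0.818×(1−α)×1825 = 172.51
(1−α) = 172.51/774.79 = 0.2227;  α = 0.7773.
Bypass flow = 0.7773×1825 = 1418.7 kg/h.

1419 kg/h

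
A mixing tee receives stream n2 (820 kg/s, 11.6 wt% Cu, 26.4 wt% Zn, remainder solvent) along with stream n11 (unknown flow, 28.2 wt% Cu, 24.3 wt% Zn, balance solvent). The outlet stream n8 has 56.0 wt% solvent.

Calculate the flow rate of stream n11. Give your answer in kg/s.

Let n11 be the unknown flow. Total out = 820 + n11.
solvent balance: 508.4 + 0.475·n11 = 0.560·(820 + n11)
(0.475 − 0.560)·n11 = 0.560×820 − 508.4 = -49.2
n11 = -49.2 / -0.085 = 578.82 kg/s

578.8 kg/s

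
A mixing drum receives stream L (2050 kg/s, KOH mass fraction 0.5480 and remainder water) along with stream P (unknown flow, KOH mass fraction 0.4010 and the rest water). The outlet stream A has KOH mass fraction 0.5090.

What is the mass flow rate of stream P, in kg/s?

Let P be the unknown flow. Total out = 2050 + P.
KOH balance: 1123.4 + 0.401·P = 0.509·(2050 + P)
(0.401 − 0.509)·P = 0.509×2050 − 1123.4 = -79.95
P = -79.95 / -0.108 = 740.28 kg/s

740.3 kg/s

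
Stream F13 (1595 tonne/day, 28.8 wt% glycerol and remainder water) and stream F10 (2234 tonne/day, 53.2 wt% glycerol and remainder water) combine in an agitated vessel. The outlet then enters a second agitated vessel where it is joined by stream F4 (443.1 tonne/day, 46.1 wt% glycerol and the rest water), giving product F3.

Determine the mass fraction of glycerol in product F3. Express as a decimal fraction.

Overall, product flow = 4272.1 tonne/day.
glycerol in = 1595×0.288 + 2234×0.532 + 443.1×0.461 = 1852.1 tonne/day.
glycerol fraction in F3 = 0.434.

0.434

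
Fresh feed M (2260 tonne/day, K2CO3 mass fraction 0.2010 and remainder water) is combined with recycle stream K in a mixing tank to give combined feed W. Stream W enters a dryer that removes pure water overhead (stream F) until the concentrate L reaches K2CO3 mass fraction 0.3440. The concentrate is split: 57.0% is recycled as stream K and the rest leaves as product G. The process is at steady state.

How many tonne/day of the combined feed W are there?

4010 tonne/day

Overall K2CO3 balance (none leaves overhead): K2CO3 in fresh feed = K2CO3 in product, i.e. 2260×0.201 = (1−0.570)·L·0.344.
L = 454.26/(0.344×0.430) = 3071 tonne/day.
Recycle K = 0.570×3071 = 1750.5 tonne/day.
Combined feed W = 2260 + 1750.5 = 4010.5 tonne/day.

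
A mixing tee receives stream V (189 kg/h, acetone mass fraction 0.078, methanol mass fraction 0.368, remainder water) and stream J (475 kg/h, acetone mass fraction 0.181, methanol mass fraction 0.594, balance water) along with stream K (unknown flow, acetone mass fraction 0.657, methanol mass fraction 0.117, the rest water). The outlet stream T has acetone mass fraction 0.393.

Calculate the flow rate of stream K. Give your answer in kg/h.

607 kg/h

Let K be the unknown flow. Total out = 664 + K.
acetone balance: 100.72 + 0.657·K = 0.393·(664 + K)
(0.657 − 0.393)·K = 0.393×664 − 100.72 = 160.24
K = 160.24 / 0.264 = 606.95 kg/h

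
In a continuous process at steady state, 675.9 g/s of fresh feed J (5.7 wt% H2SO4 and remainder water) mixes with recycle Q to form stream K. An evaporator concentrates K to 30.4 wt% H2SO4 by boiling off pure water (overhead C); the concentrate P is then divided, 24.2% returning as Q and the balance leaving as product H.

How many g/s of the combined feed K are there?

Overall H2SO4 balance (none leaves overhead): H2SO4 in fresh feed = H2SO4 in product, i.e. 675.9×0.057 = (1−0.242)·P·0.304.
P = 38.526/(0.304×0.758) = 167.19 g/s.
Recycle Q = 0.242×167.19 = 40.46 g/s.
Combined feed K = 675.9 + 40.46 = 716.36 g/s.

716.4 g/s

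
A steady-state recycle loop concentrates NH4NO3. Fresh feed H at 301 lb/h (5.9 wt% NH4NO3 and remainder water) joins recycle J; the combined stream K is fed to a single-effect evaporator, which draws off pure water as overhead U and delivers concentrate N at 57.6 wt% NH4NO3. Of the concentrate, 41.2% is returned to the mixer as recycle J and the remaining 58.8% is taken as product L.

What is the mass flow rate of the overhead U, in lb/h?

Overall NH4NO3 balance (none leaves overhead): NH4NO3 in fresh feed = NH4NO3 in product, i.e. 301×0.059 = (1−0.412)·N·0.576.
N = 17.759/(0.576×0.588) = 52.435 lb/h.
Recycle J = 0.412×52.435 = 21.603 lb/h.
Combined feed K = 301 + 21.603 = 322.6 lb/h.
Overhead U = K − N = 322.6 − 52.435 = 270.17 lb/h.

270.2 lb/h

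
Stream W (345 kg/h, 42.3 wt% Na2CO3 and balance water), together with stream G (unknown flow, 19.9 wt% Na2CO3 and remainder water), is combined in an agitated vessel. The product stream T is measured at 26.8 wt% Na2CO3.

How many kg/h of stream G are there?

775 kg/h

Let G be the unknown flow. Total out = 345 + G.
Na2CO3 balance: 145.94 + 0.199·G = 0.268·(345 + G)
(0.199 − 0.268)·G = 0.268×345 − 145.94 = -53.475
G = -53.475 / -0.069 = 775 kg/h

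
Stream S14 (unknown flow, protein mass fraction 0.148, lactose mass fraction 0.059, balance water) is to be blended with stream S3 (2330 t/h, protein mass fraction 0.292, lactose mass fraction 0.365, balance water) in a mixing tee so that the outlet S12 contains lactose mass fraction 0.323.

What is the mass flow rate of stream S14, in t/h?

Let S14 be the unknown flow. Total out = 2330 + S14.
lactose balance: 850.45 + 0.059·S14 = 0.323·(2330 + S14)
(0.059 − 0.323)·S14 = 0.323×2330 − 850.45 = -97.86
S14 = -97.86 / -0.264 = 370.68 t/h

370.7 t/h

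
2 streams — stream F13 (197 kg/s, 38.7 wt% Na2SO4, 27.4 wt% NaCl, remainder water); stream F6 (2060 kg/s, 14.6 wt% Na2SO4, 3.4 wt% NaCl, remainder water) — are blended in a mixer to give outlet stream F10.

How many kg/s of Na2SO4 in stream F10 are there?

377 kg/s

Na2SO4 out = Na2SO4 in = 197×0.387 + 2060×0.146 = 377 kg/s.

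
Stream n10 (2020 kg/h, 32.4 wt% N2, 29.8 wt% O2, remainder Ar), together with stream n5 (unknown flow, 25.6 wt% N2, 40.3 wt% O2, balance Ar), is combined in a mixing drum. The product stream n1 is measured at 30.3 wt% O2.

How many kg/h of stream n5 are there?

101 kg/h

Let n5 be the unknown flow. Total out = 2020 + n5.
O2 balance: 601.96 + 0.403·n5 = 0.303·(2020 + n5)
(0.403 − 0.303)·n5 = 0.303×2020 − 601.96 = 10.1
n5 = 10.1 / 0.100 = 101 kg/h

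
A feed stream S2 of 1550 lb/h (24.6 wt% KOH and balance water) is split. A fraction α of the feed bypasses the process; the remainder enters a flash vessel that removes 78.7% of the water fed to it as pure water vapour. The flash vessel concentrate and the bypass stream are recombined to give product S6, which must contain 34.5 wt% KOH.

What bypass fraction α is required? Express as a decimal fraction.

All 1550×0.246 = 381.3 lb/h of KOH reaches S6, so S6 = 381.3/0.345 = 1105.2 lb/h and vapour = 444.78 lb/h.
The evaporator receives (1−α)·1550 of feed at 0.754 water and removes 0.787 of that water:
0.787×0.754×(1−α)×1550 = 444.78
(1−α) = 444.78/919.77 = 0.4836;  α = 0.5164.

0.516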